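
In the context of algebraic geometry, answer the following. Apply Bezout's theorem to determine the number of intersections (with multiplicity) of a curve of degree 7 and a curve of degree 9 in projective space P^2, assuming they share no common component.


Bezout's theorem states the intersection count equals the product of degrees.
Intersection count = 7 * 9 = 63

63


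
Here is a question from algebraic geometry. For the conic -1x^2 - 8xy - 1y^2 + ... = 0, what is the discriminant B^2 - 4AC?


The discriminant of a conic Ax^2 + Bxy + Cy^2 + ... = 0 is B^2 - 4AC.
B^2 = (-8)^2 = 64
4AC = 4*(-1)*(-1) = 4
Discriminant = 64 - 4 = 60

60


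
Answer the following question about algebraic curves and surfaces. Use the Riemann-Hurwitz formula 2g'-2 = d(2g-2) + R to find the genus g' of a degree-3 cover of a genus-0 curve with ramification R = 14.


Riemann-Hurwitz formula: 2g' - 2 = d(2g - 2) + R
Given: d = 3, g = 0, R = 14
2g' - 2 = 3*(2*0 - 2) + 14
2g' - 2 = 3*(-2) + 14
2g' - 2 = -6 + 14 = 8
2g' = 10
g' = 5

5


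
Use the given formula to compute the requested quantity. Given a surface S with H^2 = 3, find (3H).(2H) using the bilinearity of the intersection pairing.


Using bilinearity of the intersection pairing on a surface S:
(aH).(bH) = ab * (H.H)
We have H^2 = 3.
D.E = (3H).(2H) = 3*2*3
= 6*3
= 18

18


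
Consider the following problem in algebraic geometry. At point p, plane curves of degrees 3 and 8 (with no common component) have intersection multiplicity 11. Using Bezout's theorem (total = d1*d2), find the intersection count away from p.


By Bezout's theorem, the total intersection number is d1 * d2.
Total = 3 * 8 = 24
Intersection multiplicity at p = 11
Remaining intersections = 24 - 11 = 13

13


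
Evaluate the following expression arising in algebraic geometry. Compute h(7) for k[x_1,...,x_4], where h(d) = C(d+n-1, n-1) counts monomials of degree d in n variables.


The Hilbert function for the polynomial ring in 4 variables is:
h(d) = C(d+n-1, n-1)
h(7) = C(7+4-1, 4-1) = C(10, 3)
= 10! / (3! * 7!)
= 120

120


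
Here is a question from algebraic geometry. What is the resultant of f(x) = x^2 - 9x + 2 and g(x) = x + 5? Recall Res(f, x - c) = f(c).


For Res(f, x - c), we evaluate f at x = c.
f(-5) = (-5)^2 - 9*(-5) + 2
= 25 + 45 + 2
= 70 + 2 = 72
Res(f, g) = 72

72


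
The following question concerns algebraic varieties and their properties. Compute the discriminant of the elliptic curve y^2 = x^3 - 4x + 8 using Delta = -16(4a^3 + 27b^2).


Compute each component:
4a^3 = 4*(-4)^3 = 4*(-64) = -256
27b^2 = 27*8^2 = 27*64 = 1728
4a^3 + 27b^2 = -256 + 1728 = 1472
Delta = -16*1472 = -23552

-23552


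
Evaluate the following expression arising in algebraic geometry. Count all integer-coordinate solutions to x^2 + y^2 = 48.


Systematically check integer values of x where x^2 <= 48.
For each valid x, check if 48 - x^2 is a perfect square.
Total integer solutions found: 0

0


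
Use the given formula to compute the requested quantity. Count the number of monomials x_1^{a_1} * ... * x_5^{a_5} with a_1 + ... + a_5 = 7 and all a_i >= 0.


The number of degree-7 monomials in 5 variables is C(d+n-1, n-1).
= C(7+5-1, 5-1) = C(11, 4)
= 330

330


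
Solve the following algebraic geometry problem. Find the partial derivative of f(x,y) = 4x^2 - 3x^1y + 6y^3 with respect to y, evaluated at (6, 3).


df/dy = (-3)*x^1 + 3*6*y^2
At (6,3): (-3)*6^1 + 3*6*3^2
= -18 + 162
= 144

144


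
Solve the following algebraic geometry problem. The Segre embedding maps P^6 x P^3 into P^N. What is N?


The Segre embedding maps P^m x P^n into P^N via
all products of coordinates from each factor.
N = (m+1)(n+1) - 1
N = (6+1)(3+1) - 1
N = 7*4 - 1
N = 28 - 1 = 27

27


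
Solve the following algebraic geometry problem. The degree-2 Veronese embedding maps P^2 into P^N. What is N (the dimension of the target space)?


The Veronese embedding v_d: P^n -> P^N maps each point to all
degree-d monomials in n+1 homogeneous coordinates.
N = C(n+d, d) - 1
N = C(2+2, 2) - 1
N = C(4, 2) - 1
C(4, 2) = 6
N = 6 - 1 = 5

5


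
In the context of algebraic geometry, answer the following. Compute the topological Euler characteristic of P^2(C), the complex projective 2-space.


The complex projective space P^2 has one cell in each even real dimension 0, 2, ..., 4.
The cohomology groups are H^{2k}(P^2) = Z for k = 0,...,2, and 0 otherwise.
Euler characteristic = sum of Betti numbers = 1 per even-dimensional cohomology group.
chi(P^2) = 2 + 1 = 3

3


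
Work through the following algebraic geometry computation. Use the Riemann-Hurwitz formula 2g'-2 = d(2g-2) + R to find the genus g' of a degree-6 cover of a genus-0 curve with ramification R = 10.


Riemann-Hurwitz formula: 2g' - 2 = d(2g - 2) + R
Given: d = 6, g = 0, R = 10
2g' - 2 = 6*(2*0 - 2) + 10
2g' - 2 = 6*(-2) + 10
2g' - 2 = -12 + 10 = -2
2g' = 0
g' = 0

0


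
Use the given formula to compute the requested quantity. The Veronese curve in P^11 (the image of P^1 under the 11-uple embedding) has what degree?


The rational normal curve in P^11 is the image of P^1 under the 11-uple Veronese.
A general hyperplane in P^11 pulls back to a degree-11 form on P^1, which has 11 zeros,
so the curve meets a general hyperplane in 11 points. Degree = 11.

11


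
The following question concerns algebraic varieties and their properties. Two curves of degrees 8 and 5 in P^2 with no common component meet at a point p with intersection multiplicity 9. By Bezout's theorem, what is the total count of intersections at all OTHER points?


By Bezout's theorem, the total intersection number is d1 * d2.
Total = 8 * 5 = 40
Intersection multiplicity at p = 9
Remaining intersections = 40 - 9 = 31

31


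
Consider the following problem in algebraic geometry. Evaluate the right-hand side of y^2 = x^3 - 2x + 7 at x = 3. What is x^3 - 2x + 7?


Compute x^3 - 2x + 7 at x = 3:
x^3 = 3^3 = 27
(-2)*x = (-2)*3 = -6
Sum: 27 - 6 + 7 = 28

28


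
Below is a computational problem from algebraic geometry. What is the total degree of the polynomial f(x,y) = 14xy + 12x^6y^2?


Examine each term for its total degree (sum of exponents).
  Term '14xy' has total degree 1+1 = 2.
  Term '12x^6y^2' has total degree 6+2 = 8.
The maximum total degree among all terms is 8.

8


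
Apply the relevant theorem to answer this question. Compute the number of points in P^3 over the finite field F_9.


P^3(F_9) has (q^(n+1) - 1)/(q - 1) points.
= 9^3 + 9^2 + 9^1 + 9^0
= 729 + 81 + 9 + 1
= 820

820


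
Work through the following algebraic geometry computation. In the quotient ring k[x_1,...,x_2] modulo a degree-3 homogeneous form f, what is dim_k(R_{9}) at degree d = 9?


For R = k[x_1,...,x_n]/(f) with f homogeneous of degree e:
The Hilbert series is (1 - t^e)/(1 - t)^n.
So h(d) = C(d+n-1, n-1) - C(d-e+n-1, n-1) for d >= e.
With n=2, e=3, d=9:
C(9+2-1, 2-1) = C(10, 1) = 10
C(9-3+2-1, 2-1) = C(7, 1) = 7
h(9) = 10 - 7 = 3

3


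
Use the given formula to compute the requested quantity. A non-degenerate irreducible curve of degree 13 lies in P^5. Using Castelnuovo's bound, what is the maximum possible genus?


Castelnuovo's bound: write d - 1 = m(r-1) + epsilon with 0 <= epsilon < r-1.
d - 1 = 13 - 1 = 12
r - 1 = 5 - 1 = 4
12 = 3*4 + 0, so m = 3, epsilon = 0
pi(d, r) = m(m-1)(r-1)/2 + m*epsilon
= 3*2*4/2 + 3*0
= 24/2 + 0
= 12 + 0 = 12

12


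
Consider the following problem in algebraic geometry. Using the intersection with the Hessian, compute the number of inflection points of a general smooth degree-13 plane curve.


For a general smooth plane curve C of degree d, the inflection points are
the intersection of C with its Hessian curve, which has degree 3(d-2).
By Bezout, the total intersection number is d * 3(d-2) = 13 * 33 = 429.
For a general curve every flex is ordinary, so each contributes
multiplicity 1 to C·Hess(C), and the number of distinct inflection
points is 3d(d-2).
Inflection points = 3*13*(13-2) = 3*13*11 = 429

429


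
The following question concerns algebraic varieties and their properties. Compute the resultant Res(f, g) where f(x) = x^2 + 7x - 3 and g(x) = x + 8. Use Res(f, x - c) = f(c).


For Res(f, x - c), we evaluate f at x = c.
f(-8) = (-8)^2 + 7*(-8) - 3
= 64 - 56 - 3
= 8 - 3 = 5
Res(f, g) = 5

5


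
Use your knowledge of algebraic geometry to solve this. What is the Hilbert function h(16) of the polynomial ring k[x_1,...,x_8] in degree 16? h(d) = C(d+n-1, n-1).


The Hilbert function for the polynomial ring in 8 variables is:
h(d) = C(d+n-1, n-1)
h(16) = C(16+8-1, 8-1) = C(23, 7)
= 23! / (7! * 16!)
= 245157

245157


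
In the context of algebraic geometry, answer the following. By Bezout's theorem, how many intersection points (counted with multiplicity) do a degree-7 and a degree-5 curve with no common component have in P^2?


Bezout's theorem states the intersection count equals the product of degrees.
Intersection count = 7 * 5 = 35

35


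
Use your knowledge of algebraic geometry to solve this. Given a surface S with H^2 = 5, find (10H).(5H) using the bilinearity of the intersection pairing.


Using bilinearity of the intersection pairing on a surface S:
(aH).(bH) = ab * (H.H)
We have H^2 = 5.
D.E = (10H).(5H) = 10*5*5
= 50*5
= 250

250


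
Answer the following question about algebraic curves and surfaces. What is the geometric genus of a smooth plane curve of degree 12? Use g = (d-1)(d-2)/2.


Using the genus formula for smooth plane curves:
g = (d-1)(d-2)/2
g = (12-1)(12-2)/2
g = 11*10/2
g = 110/2 = 55

55


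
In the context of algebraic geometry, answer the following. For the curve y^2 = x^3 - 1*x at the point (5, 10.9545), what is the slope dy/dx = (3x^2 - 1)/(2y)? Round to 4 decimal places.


Using implicit differentiation of y^2 = x^3 - 1*x:
2y * dy/dx = 3x^2 - 1
dy/dx = (3x^2 - 1)/(2y)
Numerator: 3*5^2 - 1 = 74
Denominator: 2*10.9545 = 21.909
dy/dx = 74/21.909 = 3.3776

3.3776


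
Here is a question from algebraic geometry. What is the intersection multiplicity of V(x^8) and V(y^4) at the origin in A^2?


The intersection multiplicity of V(x^a) and V(y^b) at the origin is:
I(O; V(x^8), V(y^4)) = dim_k(k[x,y]/(x^8, y^4))
A basis for k[x,y]/(x^8, y^4) is the set of monomials x^i * y^j
where 0 <= i < 8 and 0 <= j < 4.
The number of such monomials is 8 * 4 = 32

32


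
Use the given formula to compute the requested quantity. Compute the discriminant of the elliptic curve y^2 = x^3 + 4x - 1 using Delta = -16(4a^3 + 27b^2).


Compute each component:
4a^3 = 4*4^3 = 4*64 = 256
27b^2 = 27*(-1)^2 = 27*1 = 27
4a^3 + 27b^2 = 256 + 27 = 283
Delta = -16*283 = -4528

-4528


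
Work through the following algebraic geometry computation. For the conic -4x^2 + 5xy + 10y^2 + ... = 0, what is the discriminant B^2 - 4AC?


The discriminant of a conic Ax^2 + Bxy + Cy^2 + ... = 0 is B^2 - 4AC.
B^2 = 5^2 = 25
4AC = 4*(-4)*10 = -160
Discriminant = 25 + 160 = 185

185


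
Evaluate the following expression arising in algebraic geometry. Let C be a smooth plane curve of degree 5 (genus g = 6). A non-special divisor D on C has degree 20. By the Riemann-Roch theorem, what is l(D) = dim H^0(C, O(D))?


First, compute the genus of a smooth plane curve of degree 5:
g = (d-1)(d-2)/2 = (5-1)(5-2)/2 = 6
For a non-special divisor D (i.e., h^1(D) = 0), Riemann-Roch gives:
l(D) = deg(D) - g + 1
Since deg(D) = 20 >= 2g - 1 = 11, D is non-special.
l(D) = 20 - 6 + 1 = 15

15


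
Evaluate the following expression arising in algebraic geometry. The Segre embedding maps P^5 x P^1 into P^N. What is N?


The Segre embedding maps P^m x P^n into P^N via
all products of coordinates from each factor.
N = (m+1)(n+1) - 1
N = (5+1)(1+1) - 1
N = 6*2 - 1
N = 12 - 1 = 11

11


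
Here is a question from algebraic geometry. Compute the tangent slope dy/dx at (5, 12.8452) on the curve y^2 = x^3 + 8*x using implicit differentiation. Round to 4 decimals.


Using implicit differentiation of y^2 = x^3 + 8*x:
2y * dy/dx = 3x^2 + 8
dy/dx = (3x^2 + 8)/(2y)
Numerator: 3*5^2 + 8 = 83
Denominator: 2*12.8452 = 25.6904
dy/dx = 83/25.6904 = 3.2308

3.2308


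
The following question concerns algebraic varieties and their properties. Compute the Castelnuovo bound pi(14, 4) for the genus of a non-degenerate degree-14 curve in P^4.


Castelnuovo's bound: write d - 1 = m(r-1) + epsilon with 0 <= epsilon < r-1.
d - 1 = 14 - 1 = 13
r - 1 = 4 - 1 = 3
13 = 4*3 + 1, so m = 4, epsilon = 1
pi(d, r) = m(m-1)(r-1)/2 + m*epsilon
= 4*3*3/2 + 4*1
= 36/2 + 4
= 18 + 4 = 22

22


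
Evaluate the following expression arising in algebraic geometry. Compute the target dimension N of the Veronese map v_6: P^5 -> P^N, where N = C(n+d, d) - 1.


The Veronese embedding v_d: P^n -> P^N maps each point to all
degree-d monomials in n+1 homogeneous coordinates.
N = C(n+d, d) - 1
N = C(5+6, 6) - 1
N = C(11, 6) - 1
C(11, 6) = 462
N = 462 - 1 = 461

461


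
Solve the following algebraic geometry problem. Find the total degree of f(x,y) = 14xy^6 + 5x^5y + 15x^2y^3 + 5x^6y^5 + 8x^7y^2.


Examine each term for its total degree (sum of exponents).
  Term '14xy^6' has total degree 1+6 = 7.
  Term '5x^5y' has total degree 5+1 = 6.
  Term '15x^2y^3' has total degree 2+3 = 5.
  Term '5x^6y^5' has total degree 6+5 = 11.
  Term '8x^7y^2' has total degree 7+2 = 9.
The maximum total degree among all terms is 11.

11


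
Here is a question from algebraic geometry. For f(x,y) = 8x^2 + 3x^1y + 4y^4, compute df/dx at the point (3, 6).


df/dx = 2*8*x^1 + 1*3*x^0*y
At (3,6): 2*8*3^1 + 1*3*3^0*6
= 48 + 18
= 66

66


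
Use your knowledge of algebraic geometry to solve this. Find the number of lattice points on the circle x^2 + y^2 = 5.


Systematically check integer values of x where x^2 <= 5.
For each valid x, check if 5 - x^2 is a perfect square.
x=1: 5 - 1 = 4, sqrt = 2 (valid)
x=2: 5 - 4 = 1, sqrt = 1 (valid)
Total integer solutions found: 8

8


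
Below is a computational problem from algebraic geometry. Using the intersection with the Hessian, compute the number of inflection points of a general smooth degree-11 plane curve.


For a general smooth plane curve C of degree d, the inflection points are
the intersection of C with its Hessian curve, which has degree 3(d-2).
By Bezout, the total intersection number is d * 3(d-2) = 11 * 27 = 297.
For a general curve every flex is ordinary, so each contributes
multiplicity 1 to C·Hess(C), and the number of distinct inflection
points is 3d(d-2).
Inflection points = 3*11*(11-2) = 3*11*9 = 297

297


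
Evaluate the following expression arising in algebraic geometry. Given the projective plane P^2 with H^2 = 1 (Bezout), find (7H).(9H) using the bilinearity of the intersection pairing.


Using bilinearity of the intersection pairing on the projective plane P^2:
(aH).(bH) = ab * (H.H)
We have H^2 = 1 (Bezout).
D.E = (7H).(9H) = 7*9*1
= 63*1
= 63

63


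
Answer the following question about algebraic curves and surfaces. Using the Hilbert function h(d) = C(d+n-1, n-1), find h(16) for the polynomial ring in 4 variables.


The Hilbert function for the polynomial ring in 4 variables is:
h(d) = C(d+n-1, n-1)
h(16) = C(16+4-1, 4-1) = C(19, 3)
= 19! / (3! * 16!)
= 969

969


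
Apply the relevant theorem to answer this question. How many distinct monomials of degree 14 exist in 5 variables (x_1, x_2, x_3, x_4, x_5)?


The number of degree-14 monomials in 5 variables is C(d+n-1, n-1).
= C(14+5-1, 5-1) = C(18, 4)
= 3060

3060


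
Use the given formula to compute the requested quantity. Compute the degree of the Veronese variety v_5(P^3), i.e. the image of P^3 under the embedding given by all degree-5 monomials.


The Veronese variety v_5(P^3) has degree d^r.
d^r = 5^3 = 125

125


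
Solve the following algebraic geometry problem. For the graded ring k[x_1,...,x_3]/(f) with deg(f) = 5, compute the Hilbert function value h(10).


For R = k[x_1,...,x_n]/(f) with f homogeneous of degree e:
The Hilbert series is (1 - t^e)/(1 - t)^n.
So h(d) = C(d+n-1, n-1) - C(d-e+n-1, n-1) for d >= e.
With n=3, e=5, d=10:
C(10+3-1, 3-1) = C(12, 2) = 66
C(10-5+3-1, 3-1) = C(7, 2) = 21
h(10) = 66 - 21 = 45

45


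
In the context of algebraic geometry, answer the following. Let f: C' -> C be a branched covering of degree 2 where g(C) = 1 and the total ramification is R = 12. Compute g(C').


Riemann-Hurwitz formula: 2g' - 2 = d(2g - 2) + R
Given: d = 2, g = 1, R = 12
2g' - 2 = 2*(2*1 - 2) + 12
2g' - 2 = 2*0 + 12
2g' - 2 = 0 + 12 = 12
2g' = 14
g' = 7

7


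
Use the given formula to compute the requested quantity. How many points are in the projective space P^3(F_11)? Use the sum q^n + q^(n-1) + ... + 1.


P^3(F_11) has (q^(n+1) - 1)/(q - 1) points.
= 11^3 + 11^2 + 11^1 + 11^0
= 1331 + 121 + 11 + 1
= 1464

1464


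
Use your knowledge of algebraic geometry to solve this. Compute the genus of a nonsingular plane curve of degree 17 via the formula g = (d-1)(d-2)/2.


Using the genus formula for smooth plane curves:
g = (d-1)(d-2)/2
g = (17-1)(17-2)/2
g = 16*15/2
g = 240/2 = 120

120


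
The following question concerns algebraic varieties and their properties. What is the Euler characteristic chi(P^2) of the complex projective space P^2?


The complex projective space P^2 has one cell in each even real dimension 0, 2, ..., 4.
The cohomology groups are H^{2k}(P^2) = Z for k = 0,...,2, and 0 otherwise.
Euler characteristic = sum of Betti numbers = 1 per even-dimensional cohomology group.
chi(P^2) = 2 + 1 = 3

3


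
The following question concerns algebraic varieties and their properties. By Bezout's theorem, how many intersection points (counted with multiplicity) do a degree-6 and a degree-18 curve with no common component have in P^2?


Bezout's theorem states the intersection count equals the product of degrees.
Intersection count = 6 * 18 = 108

108


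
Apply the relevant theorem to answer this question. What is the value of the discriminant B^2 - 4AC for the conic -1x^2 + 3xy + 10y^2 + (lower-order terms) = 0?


The discriminant of a conic Ax^2 + Bxy + Cy^2 + ... = 0 is B^2 - 4AC.
B^2 = 3^2 = 9
4AC = 4*(-1)*10 = -40
Discriminant = 9 + 40 = 49

49


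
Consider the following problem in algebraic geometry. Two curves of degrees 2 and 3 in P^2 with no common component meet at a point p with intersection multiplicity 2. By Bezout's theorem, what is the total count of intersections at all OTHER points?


By Bezout's theorem, the total intersection number is d1 * d2.
Total = 2 * 3 = 6
Intersection multiplicity at p = 2
Remaining intersections = 6 - 2 = 4

4


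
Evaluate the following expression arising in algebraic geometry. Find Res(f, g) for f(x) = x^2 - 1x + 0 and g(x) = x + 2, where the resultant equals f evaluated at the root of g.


For Res(f, x - c), we evaluate f at x = c.
f(-2) = (-2)^2 - 1*(-2) + 0
= 4 + 2 + 0
= 6 + 0 = 6
Res(f, g) = 6

6


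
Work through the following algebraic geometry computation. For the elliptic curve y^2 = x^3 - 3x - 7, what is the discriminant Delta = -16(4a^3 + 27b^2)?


Compute each component:
4a^3 = 4*(-3)^3 = 4*(-27) = -108
27b^2 = 27*(-7)^2 = 27*49 = 1323
4a^3 + 27b^2 = -108 + 1323 = 1215
Delta = -16*1215 = -19440

-19440


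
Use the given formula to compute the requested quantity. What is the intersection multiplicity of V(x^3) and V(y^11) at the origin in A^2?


The intersection multiplicity of V(x^a) and V(y^b) at the origin is:
I(O; V(x^3), V(y^11)) = dim_k(k[x,y]/(x^3, y^11))
A basis for k[x,y]/(x^3, y^11) is the set of monomials x^i * y^j
where 0 <= i < 3 and 0 <= j < 11.
The number of such monomials is 3 * 11 = 33

33


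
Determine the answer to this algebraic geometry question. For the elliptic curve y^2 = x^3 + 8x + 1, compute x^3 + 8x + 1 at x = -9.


Compute x^3 + 8x + 1 at x = -9:
x^3 = (-9)^3 = -729
8*x = 8*(-9) = -72
Sum: -729 - 72 + 1 = -800

-800


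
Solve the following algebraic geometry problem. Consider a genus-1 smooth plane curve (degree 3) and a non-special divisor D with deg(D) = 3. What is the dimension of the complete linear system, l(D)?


First, compute the genus of a smooth plane curve of degree 3:
g = (d-1)(d-2)/2 = (3-1)(3-2)/2 = 1
For a non-special divisor D (i.e., h^1(D) = 0), Riemann-Roch gives:
l(D) = deg(D) - g + 1
Since deg(D) = 3 >= 2g - 1 = 1, D is non-special.
l(D) = 3 - 1 + 1 = 3

3


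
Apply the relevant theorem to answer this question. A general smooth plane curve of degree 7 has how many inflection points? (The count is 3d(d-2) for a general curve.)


For a general smooth plane curve C of degree d, the inflection points are
the intersection of C with its Hessian curve, which has degree 3(d-2).
By Bezout, the total intersection number is d * 3(d-2) = 7 * 15 = 105.
For a general curve every flex is ordinary, so each contributes
multiplicity 1 to C·Hess(C), and the number of distinct inflection
points is 3d(d-2).
Inflection points = 3*7*(7-2) = 3*7*5 = 105

105


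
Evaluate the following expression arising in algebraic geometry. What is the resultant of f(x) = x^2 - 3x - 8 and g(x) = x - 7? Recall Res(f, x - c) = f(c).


For Res(f, x - c), we evaluate f at x = c.
f(7) = 7^2 - 3*7 - 8
= 49 - 21 - 8
= 28 - 8 = 20
Res(f, g) = 20

20


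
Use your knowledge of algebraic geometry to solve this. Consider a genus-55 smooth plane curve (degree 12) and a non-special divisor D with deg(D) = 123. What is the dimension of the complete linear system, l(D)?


First, compute the genus of a smooth plane curve of degree 12:
g = (d-1)(d-2)/2 = (12-1)(12-2)/2 = 55
For a non-special divisor D (i.e., h^1(D) = 0), Riemann-Roch gives:
l(D) = deg(D) - g + 1
Since deg(D) = 123 >= 2g - 1 = 109, D is non-special.
l(D) = 123 - 55 + 1 = 69

69


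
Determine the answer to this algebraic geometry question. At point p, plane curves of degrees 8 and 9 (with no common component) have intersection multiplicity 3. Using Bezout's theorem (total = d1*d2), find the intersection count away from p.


By Bezout's theorem, the total intersection number is d1 * d2.
Total = 8 * 9 = 72
Intersection multiplicity at p = 3
Remaining intersections = 72 - 3 = 69

69


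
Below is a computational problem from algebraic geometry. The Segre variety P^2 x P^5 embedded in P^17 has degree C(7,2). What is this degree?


The degree of the Segre variety P^2 x P^5 is C(m+n, m).
= C(7, 2)
= 21

21


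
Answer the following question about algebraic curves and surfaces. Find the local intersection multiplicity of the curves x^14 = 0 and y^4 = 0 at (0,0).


The intersection multiplicity of V(x^a) and V(y^b) at the origin is:
I(O; V(x^14), V(y^4)) = dim_k(k[x,y]/(x^14, y^4))
A basis for k[x,y]/(x^14, y^4) is the set of monomials x^i * y^j
where 0 <= i < 14 and 0 <= j < 4.
The number of such monomials is 14 * 4 = 56

56


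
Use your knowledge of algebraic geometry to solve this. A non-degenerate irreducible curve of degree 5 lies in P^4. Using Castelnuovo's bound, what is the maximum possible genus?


Castelnuovo's bound: write d - 1 = m(r-1) + epsilon with 0 <= epsilon < r-1.
d - 1 = 5 - 1 = 4
r - 1 = 4 - 1 = 3
4 = 1*3 + 1, so m = 1, epsilon = 1
pi(d, r) = m(m-1)(r-1)/2 + m*epsilon
= 1*0*3/2 + 1*1
= 0/2 + 1
= 0 + 1 = 1

1


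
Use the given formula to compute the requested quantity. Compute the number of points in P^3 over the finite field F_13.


P^3(F_13) has (q^(n+1) - 1)/(q - 1) points.
= 13^3 + 13^2 + 13^1 + 13^0
= 2197 + 169 + 13 + 1
= 2380

2380


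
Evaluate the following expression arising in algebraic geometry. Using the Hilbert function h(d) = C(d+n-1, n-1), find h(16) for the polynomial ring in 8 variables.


The Hilbert function for the polynomial ring in 8 variables is:
h(d) = C(d+n-1, n-1)
h(16) = C(16+8-1, 8-1) = C(23, 7)
= 23! / (7! * 16!)
= 245157

245157


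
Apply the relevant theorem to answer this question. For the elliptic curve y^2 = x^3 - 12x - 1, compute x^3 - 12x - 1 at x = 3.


Compute x^3 - 12x - 1 at x = 3:
x^3 = 3^3 = 27
(-12)*x = (-12)*3 = -36
Sum: 27 - 36 - 1 = -10

-10


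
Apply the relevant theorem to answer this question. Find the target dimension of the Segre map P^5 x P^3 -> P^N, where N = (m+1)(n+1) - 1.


The Segre embedding maps P^m x P^n into P^N via
all products of coordinates from each factor.
N = (m+1)(n+1) - 1
N = (5+1)(3+1) - 1
N = 6*4 - 1
N = 24 - 1 = 23

23


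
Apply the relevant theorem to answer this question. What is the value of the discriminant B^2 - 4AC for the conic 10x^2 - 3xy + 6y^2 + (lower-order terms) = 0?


The discriminant of a conic Ax^2 + Bxy + Cy^2 + ... = 0 is B^2 - 4AC.
B^2 = (-3)^2 = 9
4AC = 4*10*6 = 240
Discriminant = 9 - 240 = -231

-231


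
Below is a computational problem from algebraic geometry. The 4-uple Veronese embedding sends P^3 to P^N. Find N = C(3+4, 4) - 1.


The Veronese embedding v_d: P^n -> P^N maps each point to all
degree-d monomials in n+1 homogeneous coordinates.
N = C(n+d, d) - 1
N = C(3+4, 4) - 1
N = C(7, 4) - 1
C(7, 4) = 35
N = 35 - 1 = 34

34


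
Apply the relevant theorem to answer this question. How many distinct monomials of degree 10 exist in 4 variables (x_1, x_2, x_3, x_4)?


The number of degree-10 monomials in 4 variables is C(d+n-1, n-1).
= C(10+4-1, 4-1) = C(13, 3)
= 286

286


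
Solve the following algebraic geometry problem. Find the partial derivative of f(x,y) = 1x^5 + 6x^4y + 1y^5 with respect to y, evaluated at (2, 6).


df/dy = 6*x^4 + 5*1*y^4
At (2,6): 6*2^4 + 5*1*6^4
= 96 + 6480
= 6576

6576


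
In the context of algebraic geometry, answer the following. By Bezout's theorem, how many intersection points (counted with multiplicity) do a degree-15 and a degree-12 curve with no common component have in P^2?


Bezout's theorem states the intersection count equals the product of degrees.
Intersection count = 15 * 12 = 180

180


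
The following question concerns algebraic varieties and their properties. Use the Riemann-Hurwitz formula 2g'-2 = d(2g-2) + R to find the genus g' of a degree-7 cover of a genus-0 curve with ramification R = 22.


Riemann-Hurwitz formula: 2g' - 2 = d(2g - 2) + R
Given: d = 7, g = 0, R = 22
2g' - 2 = 7*(2*0 - 2) + 22
2g' - 2 = 7*(-2) + 22
2g' - 2 = -14 + 22 = 8
2g' = 10
g' = 5

5


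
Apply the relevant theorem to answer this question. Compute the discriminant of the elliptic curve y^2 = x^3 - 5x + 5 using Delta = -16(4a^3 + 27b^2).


Compute each component:
4a^3 = 4*(-5)^3 = 4*(-125) = -500
27b^2 = 27*5^2 = 27*25 = 675
4a^3 + 27b^2 = -500 + 675 = 175
Delta = -16*175 = -2800

-2800


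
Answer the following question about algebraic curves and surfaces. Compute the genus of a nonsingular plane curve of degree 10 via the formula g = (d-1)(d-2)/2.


Using the genus formula for smooth plane curves:
g = (d-1)(d-2)/2
g = (10-1)(10-2)/2
g = 9*8/2
g = 72/2 = 36

36


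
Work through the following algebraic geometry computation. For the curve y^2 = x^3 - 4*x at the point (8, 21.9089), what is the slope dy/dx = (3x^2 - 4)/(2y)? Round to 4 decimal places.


Using implicit differentiation of y^2 = x^3 - 4*x:
2y * dy/dx = 3x^2 - 4
dy/dx = (3x^2 - 4)/(2y)
Numerator: 3*8^2 - 4 = 188
Denominator: 2*21.9089 = 43.8178
dy/dx = 188/43.8178 = 4.2905

4.2905


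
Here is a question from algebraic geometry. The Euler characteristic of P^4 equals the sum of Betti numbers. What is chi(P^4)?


The complex projective space P^4 has one cell in each even real dimension 0, 2, ..., 8.
The cohomology groups are H^{2k}(P^4) = Z for k = 0,...,4, and 0 otherwise.
Euler characteristic = sum of Betti numbers = 1 per even-dimensional cohomology group.
chi(P^4) = 4 + 1 = 5

5


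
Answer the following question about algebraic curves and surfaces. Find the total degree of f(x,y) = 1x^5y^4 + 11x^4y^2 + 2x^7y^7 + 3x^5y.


Examine each term for its total degree (sum of exponents).
  Term '1x^5y^4' has total degree 5+4 = 9.
  Term '11x^4y^2' has total degree 4+2 = 6.
  Term '2x^7y^7' has total degree 7+7 = 14.
  Term '3x^5y' has total degree 5+1 = 6.
The maximum total degree among all terms is 14.

14


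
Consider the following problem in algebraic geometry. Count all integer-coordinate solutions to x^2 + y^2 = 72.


Systematically check integer values of x where x^2 <= 72.
For each valid x, check if 72 - x^2 is a perfect square.
x=6: 72 - 36 = 36, sqrt = 6 (valid)
Total integer solutions found: 4

4


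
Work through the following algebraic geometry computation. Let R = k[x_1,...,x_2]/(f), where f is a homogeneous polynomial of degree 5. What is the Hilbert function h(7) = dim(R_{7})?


For R = k[x_1,...,x_n]/(f) with f homogeneous of degree e:
The Hilbert series is (1 - t^e)/(1 - t)^n.
So h(d) = C(d+n-1, n-1) - C(d-e+n-1, n-1) for d >= e.
With n=2, e=5, d=7:
C(7+2-1, 2-1) = C(8, 1) = 8
C(7-5+2-1, 2-1) = C(3, 1) = 3
h(7) = 8 - 3 = 5

5


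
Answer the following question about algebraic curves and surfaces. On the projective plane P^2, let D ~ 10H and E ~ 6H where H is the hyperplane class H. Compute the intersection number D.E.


Using bilinearity of the intersection pairing on the projective plane P^2:
(aH).(bH) = ab * (H.H)
We have H^2 = 1 (Bezout).
D.E = (10H).(6H) = 10*6*1
= 60*1
= 60

60


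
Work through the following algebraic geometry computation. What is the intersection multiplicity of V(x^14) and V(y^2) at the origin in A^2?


The intersection multiplicity of V(x^a) and V(y^b) at the origin is:
I(O; V(x^14), V(y^2)) = dim_k(k[x,y]/(x^14, y^2))
A basis for k[x,y]/(x^14, y^2) is the set of monomials x^i * y^j
where 0 <= i < 14 and 0 <= j < 2.
The number of such monomials is 14 * 2 = 28

28


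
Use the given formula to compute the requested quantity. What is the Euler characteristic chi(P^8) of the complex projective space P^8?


The complex projective space P^8 has one cell in each even real dimension 0, 2, ..., 16.
The cohomology groups are H^{2k}(P^8) = Z for k = 0,...,8, and 0 otherwise.
Euler characteristic = sum of Betti numbers = 1 per even-dimensional cohomology group.
chi(P^8) = 8 + 1 = 9

9


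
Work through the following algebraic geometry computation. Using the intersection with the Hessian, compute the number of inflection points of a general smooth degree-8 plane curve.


For a general smooth plane curve C of degree d, the inflection points are
the intersection of C with its Hessian curve, which has degree 3(d-2).
By Bezout, the total intersection number is d * 3(d-2) = 8 * 18 = 144.
For a general curve every flex is ordinary, so each contributes
multiplicity 1 to C·Hess(C), and the number of distinct inflection
points is 3d(d-2).
Inflection points = 3*8*(8-2) = 3*8*6 = 144

144


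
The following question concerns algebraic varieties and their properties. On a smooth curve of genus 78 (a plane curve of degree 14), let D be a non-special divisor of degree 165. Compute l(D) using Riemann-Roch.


First, compute the genus of a smooth plane curve of degree 14:
g = (d-1)(d-2)/2 = (14-1)(14-2)/2 = 78
For a non-special divisor D (i.e., h^1(D) = 0), Riemann-Roch gives:
l(D) = deg(D) - g + 1
Since deg(D) = 165 >= 2g - 1 = 155, D is non-special.
l(D) = 165 - 78 + 1 = 88

88


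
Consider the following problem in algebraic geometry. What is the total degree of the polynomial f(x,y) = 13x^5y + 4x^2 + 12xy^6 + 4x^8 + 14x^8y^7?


Examine each term for its total degree (sum of exponents).
  Term '13x^5y' has total degree 5+1 = 6.
  Term '4x^2' has total degree 2+0 = 2.
  Term '12xy^6' has total degree 1+6 = 7.
  Term '4x^8' has total degree 8+0 = 8.
  Term '14x^8y^7' has total degree 8+7 = 15.
The maximum total degree among all terms is 15.

15


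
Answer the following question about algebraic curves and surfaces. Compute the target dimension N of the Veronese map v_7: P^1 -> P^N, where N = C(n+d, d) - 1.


The Veronese embedding v_d: P^n -> P^N maps each point to all
degree-d monomials in n+1 homogeneous coordinates.
N = C(n+d, d) - 1
N = C(1+7, 7) - 1
N = C(8, 7) - 1
C(8, 7) = 8
N = 8 - 1 = 7

7


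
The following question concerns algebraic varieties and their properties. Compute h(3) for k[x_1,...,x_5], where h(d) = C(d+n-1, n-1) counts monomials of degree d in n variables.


The Hilbert function for the polynomial ring in 5 variables is:
h(d) = C(d+n-1, n-1)
h(3) = C(3+5-1, 5-1) = C(7, 4)
= 7! / (4! * 3!)
= 35

35


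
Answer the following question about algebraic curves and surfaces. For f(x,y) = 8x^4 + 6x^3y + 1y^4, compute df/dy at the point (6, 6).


df/dy = 6*x^3 + 4*1*y^3
At (6,6): 6*6^3 + 4*1*6^3
= 1296 + 864
= 2160

2160


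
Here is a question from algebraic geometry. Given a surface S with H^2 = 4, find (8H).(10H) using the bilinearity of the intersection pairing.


Using bilinearity of the intersection pairing on a surface S:
(aH).(bH) = ab * (H.H)
We have H^2 = 4.
D.E = (8H).(10H) = 8*10*4
= 80*4
= 320

320


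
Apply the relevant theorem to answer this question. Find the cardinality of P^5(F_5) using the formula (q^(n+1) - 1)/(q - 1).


P^5(F_5) has (q^(n+1) - 1)/(q - 1) points.
= 5^5 + 5^4 + 5^3 + 5^2 + 5^1 + 5^0
= 3125 + 625 + 125 + 25 + 5 + 1
= 3906

3906


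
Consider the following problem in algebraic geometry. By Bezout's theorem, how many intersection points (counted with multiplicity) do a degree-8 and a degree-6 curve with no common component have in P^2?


Bezout's theorem states the intersection count equals the product of degrees.
Intersection count = 8 * 6 = 48

48


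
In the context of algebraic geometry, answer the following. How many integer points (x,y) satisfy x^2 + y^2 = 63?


Systematically check integer values of x where x^2 <= 63.
For each valid x, check if 63 - x^2 is a perfect square.
Total integer solutions found: 0

0


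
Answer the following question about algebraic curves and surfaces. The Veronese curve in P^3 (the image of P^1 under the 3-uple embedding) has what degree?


The rational normal curve in P^3 is the image of P^1 under the 3-uple Veronese.
A general hyperplane in P^3 pulls back to a degree-3 form on P^1, which has 3 zeros,
so the curve meets a general hyperplane in 3 points. Degree = 3.

3


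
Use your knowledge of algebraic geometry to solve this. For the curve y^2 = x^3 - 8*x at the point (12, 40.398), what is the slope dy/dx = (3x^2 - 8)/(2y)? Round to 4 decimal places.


Using implicit differentiation of y^2 = x^3 - 8*x:
2y * dy/dx = 3x^2 - 8
dy/dx = (3x^2 - 8)/(2y)
Numerator: 3*12^2 - 8 = 424
Denominator: 2*40.398 = 80.796
dy/dx = 424/80.796 = 5.2478

5.2478


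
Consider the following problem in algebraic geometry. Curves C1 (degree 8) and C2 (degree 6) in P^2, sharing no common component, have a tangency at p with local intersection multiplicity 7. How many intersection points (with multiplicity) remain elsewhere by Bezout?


By Bezout's theorem, the total intersection number is d1 * d2.
Total = 8 * 6 = 48
Intersection multiplicity at p = 7
Remaining intersections = 48 - 7 = 41

41


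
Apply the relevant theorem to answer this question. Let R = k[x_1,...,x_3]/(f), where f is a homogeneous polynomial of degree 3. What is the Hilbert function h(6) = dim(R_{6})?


For R = k[x_1,...,x_n]/(f) with f homogeneous of degree e:
The Hilbert series is (1 - t^e)/(1 - t)^n.
So h(d) = C(d+n-1, n-1) - C(d-e+n-1, n-1) for d >= e.
With n=3, e=3, d=6:
C(6+3-1, 3-1) = C(8, 2) = 28
C(6-3+3-1, 3-1) = C(5, 2) = 10
h(6) = 28 - 10 = 18

18


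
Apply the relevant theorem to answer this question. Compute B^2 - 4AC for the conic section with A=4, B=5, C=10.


The discriminant of a conic Ax^2 + Bxy + Cy^2 + ... = 0 is B^2 - 4AC.
B^2 = 5^2 = 25
4AC = 4*4*10 = 160
Discriminant = 25 - 160 = -135

-135


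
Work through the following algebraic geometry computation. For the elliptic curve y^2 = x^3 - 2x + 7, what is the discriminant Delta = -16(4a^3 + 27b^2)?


Compute each component:
4a^3 = 4*(-2)^3 = 4*(-8) = -32
27b^2 = 27*7^2 = 27*49 = 1323
4a^3 + 27b^2 = -32 + 1323 = 1291
Delta = -16*1291 = -20656

-20656


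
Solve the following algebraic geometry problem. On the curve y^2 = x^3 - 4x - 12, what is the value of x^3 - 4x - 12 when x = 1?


Compute x^3 - 4x - 12 at x = 1:
x^3 = 1^3 = 1
(-4)*x = (-4)*1 = -4
Sum: 1 - 4 - 12 = -15

-15


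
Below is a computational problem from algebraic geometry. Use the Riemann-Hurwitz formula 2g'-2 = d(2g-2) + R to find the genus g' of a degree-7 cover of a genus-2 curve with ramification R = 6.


Riemann-Hurwitz formula: 2g' - 2 = d(2g - 2) + R
Given: d = 7, g = 2, R = 6
2g' - 2 = 7*(2*2 - 2) + 6
2g' - 2 = 7*2 + 6
2g' - 2 = 14 + 6 = 20
2g' = 22
g' = 11

11


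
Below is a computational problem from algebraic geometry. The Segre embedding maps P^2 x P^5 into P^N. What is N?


The Segre embedding maps P^m x P^n into P^N via
all products of coordinates from each factor.
N = (m+1)(n+1) - 1
N = (2+1)(5+1) - 1
N = 3*6 - 1
N = 18 - 1 = 17

17


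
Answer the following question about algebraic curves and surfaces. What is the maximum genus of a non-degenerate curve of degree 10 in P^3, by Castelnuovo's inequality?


Castelnuovo's bound: write d - 1 = m(r-1) + epsilon with 0 <= epsilon < r-1.
d - 1 = 10 - 1 = 9
r - 1 = 3 - 1 = 2
9 = 4*2 + 1, so m = 4, epsilon = 1
pi(d, r) = m(m-1)(r-1)/2 + m*epsilon
= 4*3*2/2 + 4*1
= 24/2 + 4
= 12 + 4 = 16

16


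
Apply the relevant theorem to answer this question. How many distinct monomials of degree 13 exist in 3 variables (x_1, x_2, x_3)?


The number of degree-13 monomials in 3 variables is C(d+n-1, n-1).
= C(13+3-1, 3-1) = C(15, 2)
= 105

105


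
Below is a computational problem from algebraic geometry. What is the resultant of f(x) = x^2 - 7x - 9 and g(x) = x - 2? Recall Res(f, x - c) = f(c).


For Res(f, x - c), we evaluate f at x = c.
f(2) = 2^2 - 7*2 - 9
= 4 - 14 - 9
= -10 - 9 = -19
Res(f, g) = -19

-19


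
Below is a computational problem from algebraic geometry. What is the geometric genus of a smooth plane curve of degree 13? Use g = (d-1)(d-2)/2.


Using the genus formula for smooth plane curves:
g = (d-1)(d-2)/2
g = (13-1)(13-2)/2
g = 12*11/2
g = 132/2 = 66

66


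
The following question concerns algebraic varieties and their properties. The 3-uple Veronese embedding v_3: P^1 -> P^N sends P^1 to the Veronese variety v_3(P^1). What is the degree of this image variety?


The Veronese variety v_3(P^1) has degree d^r.
d^r = 3^1 = 3

3


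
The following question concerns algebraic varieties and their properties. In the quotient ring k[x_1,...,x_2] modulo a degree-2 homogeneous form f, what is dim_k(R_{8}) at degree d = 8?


For R = k[x_1,...,x_n]/(f) with f homogeneous of degree e:
The Hilbert series is (1 - t^e)/(1 - t)^n.
So h(d) = C(d+n-1, n-1) - C(d-e+n-1, n-1) for d >= e.
With n=2, e=2, d=8:
C(8+2-1, 2-1) = C(9, 1) = 9
C(8-2+2-1, 2-1) = C(7, 1) = 7
h(8) = 9 - 7 = 2

2


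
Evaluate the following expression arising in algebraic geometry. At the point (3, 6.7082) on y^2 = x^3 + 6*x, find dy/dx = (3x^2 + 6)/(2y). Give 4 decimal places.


Using implicit differentiation of y^2 = x^3 + 6*x:
2y * dy/dx = 3x^2 + 6
dy/dx = (3x^2 + 6)/(2y)
Numerator: 3*3^2 + 6 = 33
Denominator: 2*6.7082 = 13.4164
dy/dx = 33/13.4164 = 2.4597

2.4597


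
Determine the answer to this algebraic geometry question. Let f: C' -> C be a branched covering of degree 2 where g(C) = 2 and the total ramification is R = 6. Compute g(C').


Riemann-Hurwitz formula: 2g' - 2 = d(2g - 2) + R
Given: d = 2, g = 2, R = 6
2g' - 2 = 2*(2*2 - 2) + 6
2g' - 2 = 2*2 + 6
2g' - 2 = 4 + 6 = 10
2g' = 12
g' = 6

6


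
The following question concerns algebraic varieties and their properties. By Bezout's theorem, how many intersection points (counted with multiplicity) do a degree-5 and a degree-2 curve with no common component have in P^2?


Bezout's theorem states the intersection count equals the product of degrees.
Intersection count = 5 * 2 = 10

10


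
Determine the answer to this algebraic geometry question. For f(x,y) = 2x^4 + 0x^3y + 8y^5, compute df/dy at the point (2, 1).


df/dy = 0*x^3 + 5*8*y^4
At (2,1): 0*2^3 + 5*8*1^4
= 0 + 40
= 40

40
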